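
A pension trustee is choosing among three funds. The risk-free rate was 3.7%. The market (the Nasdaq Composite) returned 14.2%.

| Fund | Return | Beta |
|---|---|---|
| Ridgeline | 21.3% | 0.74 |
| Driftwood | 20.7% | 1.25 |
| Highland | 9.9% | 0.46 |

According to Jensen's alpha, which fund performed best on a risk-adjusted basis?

Ridgeline: α = 21.3% − [3.7% + 0.74 × (14.2% − 3.7%)] = 9.830
Driftwood: α = 20.7% − [3.7% + 1.25 × (14.2% − 3.7%)] = 3.875
Highland: α = 9.9% − [3.7% + 0.46 × (14.2% − 3.7%)] = 1.370
Highest: Ridgeline (9.830).

Ridgeline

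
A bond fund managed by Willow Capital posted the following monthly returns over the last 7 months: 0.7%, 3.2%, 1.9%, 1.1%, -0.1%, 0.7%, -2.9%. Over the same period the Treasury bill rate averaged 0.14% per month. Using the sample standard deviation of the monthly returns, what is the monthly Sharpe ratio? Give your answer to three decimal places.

μ = (0.7 + 3.2 + 1.9 + 1.1 − 0.1 + 0.7 − 2.9) / 7 = 0.6571%
Σ(r − μ)² = 21.4371; sample σ = √(21.4371/6) = 1.8902%
Sharpe = (μ − rf) / σ = (0.6571 − 0.14) / 1.8902 = 0.5171 / 1.8902 = 0.2736

0.274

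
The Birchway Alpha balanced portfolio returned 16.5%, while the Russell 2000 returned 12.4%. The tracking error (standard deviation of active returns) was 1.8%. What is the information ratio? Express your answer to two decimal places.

IR = (Rp − Rb) / TE = (16.5% − 12.4%) / 1.8% = 4.10% / 1.8% = 2.2778

2.28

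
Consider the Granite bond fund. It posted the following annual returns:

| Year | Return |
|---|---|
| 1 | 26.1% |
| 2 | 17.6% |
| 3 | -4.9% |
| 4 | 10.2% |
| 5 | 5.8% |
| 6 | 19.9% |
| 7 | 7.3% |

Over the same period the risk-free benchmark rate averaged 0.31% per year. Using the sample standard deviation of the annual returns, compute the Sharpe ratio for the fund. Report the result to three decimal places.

1.103

Mean return r̄ = 82.00 / 7 = 11.7143%
Σ(r − r̄)² = (26.1 − 11.7143)² + (17.6 − 11.7143)² + (-4.9 − 11.7143)² + … = 641.3886
sample σ = √(641.3886 / 6) = √106.8981 = 10.3392%
Sharpe = (r̄ − rf) / σ = (11.7143 − 0.31) / 10.3392 = 11.4043 / 10.3392 = 1.1030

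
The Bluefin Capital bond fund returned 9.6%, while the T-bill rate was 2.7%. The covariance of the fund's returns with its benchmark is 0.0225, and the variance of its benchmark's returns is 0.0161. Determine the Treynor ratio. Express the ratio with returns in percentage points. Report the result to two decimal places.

β = Cov / Var = 0.0225 / 0.0161 = 1.3975
Treynor = (Rp − Rf) / β = (9.6% − 2.7%) / 1.3975 = 6.90 / 1.3975 = 4.9374

4.94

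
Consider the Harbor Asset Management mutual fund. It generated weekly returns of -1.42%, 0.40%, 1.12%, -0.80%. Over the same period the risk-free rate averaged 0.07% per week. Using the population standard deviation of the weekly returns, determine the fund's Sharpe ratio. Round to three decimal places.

Mean return r̄ = -0.700 / 4 = -0.1750%
Σ(r − r̄)² = 3.9483; population σ = √(3.9483/4) = 0.9935%
Sharpe = (r̄ − rf) / σ = (-0.1750 − 0.07) / 0.9935 = -0.2450 / 0.9935 = -0.2466

-0.247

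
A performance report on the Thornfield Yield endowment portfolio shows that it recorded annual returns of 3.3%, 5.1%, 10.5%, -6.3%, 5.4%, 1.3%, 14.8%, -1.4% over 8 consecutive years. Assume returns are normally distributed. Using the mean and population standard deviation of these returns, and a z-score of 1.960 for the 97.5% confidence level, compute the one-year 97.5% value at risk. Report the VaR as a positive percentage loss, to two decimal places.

r̄ = (3.3 + 5.1 + 10.5 − 6.3 + 5.4 + 1.3 + 14.8 − 1.4) / 8 = 32.70 / 8 = 4.0875%
Σ(r − r̄)² = 305.0288; population σ = √(305.0288/8) = 6.1748%
VaR = −(r̄ − z·σ) = −(4.0875 − 1.960 × 6.1748) = −(-8.0151) = 8.0151%

8.02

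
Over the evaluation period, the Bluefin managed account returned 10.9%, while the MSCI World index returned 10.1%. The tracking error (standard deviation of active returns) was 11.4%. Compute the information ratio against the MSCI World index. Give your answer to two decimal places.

0.07

IR = (Rp − Rb) / TE = (10.9% − 10.1%) / 11.4% = 0.80% / 11.4% = 0.0702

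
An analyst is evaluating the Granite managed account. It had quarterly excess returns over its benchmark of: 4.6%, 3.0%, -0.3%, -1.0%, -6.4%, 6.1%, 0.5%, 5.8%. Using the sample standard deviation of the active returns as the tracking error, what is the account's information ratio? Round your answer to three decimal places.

0.365

μ = (4.6 + 3 − 0.3 − 1 − 6.4 + 6.1 + 0.5 + 5.8) / 8 = 1.5375%
Σ(r − μ)² = (4.6 − 1.5375)² + (3 − 1.5375)² + (-0.3 − 1.5375)² + … = 124.3988
sample σ = √(124.3988 / 7) = √17.7713 = 4.2156%
IR = μ / tracking error = 1.5375 / 4.2156 = 0.3647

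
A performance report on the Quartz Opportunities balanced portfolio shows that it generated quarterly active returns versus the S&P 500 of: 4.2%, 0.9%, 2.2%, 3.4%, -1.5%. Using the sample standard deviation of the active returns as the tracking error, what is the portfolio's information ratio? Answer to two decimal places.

Mean return r̄ = 9.20 / 5 = 1.8400%
Sample std dev = √[20.1720 / 4] = 2.2457%
IR = r̄ / tracking error = 1.8400 / 2.2457 = 0.8193

0.82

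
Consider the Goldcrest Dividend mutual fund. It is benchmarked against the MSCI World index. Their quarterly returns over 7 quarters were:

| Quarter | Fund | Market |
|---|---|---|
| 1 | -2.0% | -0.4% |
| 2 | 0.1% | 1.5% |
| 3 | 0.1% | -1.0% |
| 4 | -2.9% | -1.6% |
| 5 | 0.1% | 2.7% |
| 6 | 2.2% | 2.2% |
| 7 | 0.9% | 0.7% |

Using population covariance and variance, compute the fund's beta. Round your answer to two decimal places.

0.75

r̄p = -0.2143%,  r̄m = 0.5857%
Cov = Σ(rp − r̄p)(rm − r̄m) / 7 = 1.7298
Var(rm) = Σ(rm − r̄m)² / 7 = 2.3127
β = Cov / Var = 1.7298 / 2.3127 = 0.7480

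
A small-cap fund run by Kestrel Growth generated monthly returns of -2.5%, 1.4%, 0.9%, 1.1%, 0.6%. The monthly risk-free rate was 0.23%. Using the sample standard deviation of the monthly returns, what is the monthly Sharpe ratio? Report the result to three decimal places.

0.044

μ = (-2.5 + 1.4 + 0.9 + 1.1 + 0.6) / 5 = 0.3000%
Σ(r − μ)² = 10.1400; sample σ = √(10.1400/4) = 1.5922%
Sharpe = (μ − rf) / σ = (0.3000 − 0.23) / 1.5922 = 0.0700 / 1.5922 = 0.0440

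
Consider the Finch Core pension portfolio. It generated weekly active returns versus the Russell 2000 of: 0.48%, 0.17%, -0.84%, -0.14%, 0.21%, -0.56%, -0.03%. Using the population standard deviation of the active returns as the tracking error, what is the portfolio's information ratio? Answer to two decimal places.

-0.24

μ = (0.48 + 0.17 − 0.84 − 0.14 + 0.21 − 0.56 − 0.03) / 7 = -0.1014%
Population std dev = √[1.2711 / 7] = 0.4261%
IR = μ / tracking error = -0.1014 / 0.4261 = -0.2380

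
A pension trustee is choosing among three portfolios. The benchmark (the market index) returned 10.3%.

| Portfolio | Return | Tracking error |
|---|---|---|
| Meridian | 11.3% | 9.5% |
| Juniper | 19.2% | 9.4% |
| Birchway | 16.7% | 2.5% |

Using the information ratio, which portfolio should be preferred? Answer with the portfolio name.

Birchway

Meridian: IR = (11.3% − 10.3%) / 9.5% = 0.105
Juniper: IR = (19.2% − 10.3%) / 9.4% = 0.947
Birchway: IR = (16.7% − 10.3%) / 2.5% = 2.560
Highest: Birchway (2.560).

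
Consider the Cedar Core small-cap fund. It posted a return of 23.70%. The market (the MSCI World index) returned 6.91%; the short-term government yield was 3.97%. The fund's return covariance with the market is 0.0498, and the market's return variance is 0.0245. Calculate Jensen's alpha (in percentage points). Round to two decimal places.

13.75

β = Cov / Var = 0.0498 / 0.0245 = 2.0327
E[R] = Rf + β(Rm − Rf) = 3.97% + 2.0327 × (6.91% − 3.97%) = 9.9461%
α = Rp − E[R] = 23.70% − 9.9461% = 13.7539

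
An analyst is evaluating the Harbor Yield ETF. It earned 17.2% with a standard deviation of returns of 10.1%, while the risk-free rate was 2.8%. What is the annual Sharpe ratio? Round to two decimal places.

1.43

Sharpe = (Rp − Rf) / σp = (17.2% − 2.8%) / 10.1% = 14.40% / 10.1% = 1.4257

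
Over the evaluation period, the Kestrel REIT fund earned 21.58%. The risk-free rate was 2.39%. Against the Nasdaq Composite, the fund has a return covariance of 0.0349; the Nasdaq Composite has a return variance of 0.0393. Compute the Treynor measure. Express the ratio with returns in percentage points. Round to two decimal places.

β = Cov / Var = 0.0349 / 0.0393 = 0.8880
Treynor = (Rp − Rf) / β = (21.58% − 2.39%) / 0.8880 = 19.19 / 0.8880 = 21.6104

21.61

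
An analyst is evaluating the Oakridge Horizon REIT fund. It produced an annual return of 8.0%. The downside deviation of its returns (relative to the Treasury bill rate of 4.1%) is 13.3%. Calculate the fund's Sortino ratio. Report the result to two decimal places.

Sortino = (Rp − Rf) / σd = (8.0% − 4.1%) / 13.3% = 3.90% / 13.3% = 0.2932

0.29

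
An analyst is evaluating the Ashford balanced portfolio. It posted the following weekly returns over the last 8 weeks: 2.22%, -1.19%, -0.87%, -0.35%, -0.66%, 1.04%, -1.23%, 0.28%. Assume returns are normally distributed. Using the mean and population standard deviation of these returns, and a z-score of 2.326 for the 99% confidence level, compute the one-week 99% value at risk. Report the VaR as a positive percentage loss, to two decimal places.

2.73

r̄ = (2.22 − 1.19 − 0.87 − 0.35 − 0.66 + 1.04 − 1.23 + 0.28) / 8 = -0.760 / 8 = -0.0950%
Population std dev = √[10.2602 / 8] = 1.1325%
VaR = −(r̄ − z·σ) = −(-0.0950 − 2.326 × 1.1325) = −(-2.7292) = 2.7292%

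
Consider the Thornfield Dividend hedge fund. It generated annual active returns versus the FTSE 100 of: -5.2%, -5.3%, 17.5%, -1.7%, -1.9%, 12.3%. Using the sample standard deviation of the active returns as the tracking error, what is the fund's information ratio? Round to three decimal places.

r̄ = (-5.2 − 5.3 + 17.5 − 1.7 − 1.9 + 12.3) / 6 = 2.6167%
Σ(r − r̄)² = (-5.2 − 2.6167)² + (-5.3 − 2.6167)² + (17.5 − 2.6167)² + … = 478.0883
σ = √[478.0883 / 5] = 9.7784%
IR = r̄ / tracking error = 2.6167 / 9.7784 = 0.2676

0.268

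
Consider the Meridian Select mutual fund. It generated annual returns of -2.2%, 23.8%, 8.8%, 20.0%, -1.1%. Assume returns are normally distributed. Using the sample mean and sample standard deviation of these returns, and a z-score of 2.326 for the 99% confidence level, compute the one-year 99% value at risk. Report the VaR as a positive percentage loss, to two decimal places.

Mean return μ = 49.30 / 5 = 9.8600%
Σ(r − μ)² = 563.8320; sample σ = √(563.8320/4) = 11.8726%
VaR = −(μ − z·σ) = −(9.8600 − 2.326 × 11.8726) = −(-17.7557) = 17.7557%

17.76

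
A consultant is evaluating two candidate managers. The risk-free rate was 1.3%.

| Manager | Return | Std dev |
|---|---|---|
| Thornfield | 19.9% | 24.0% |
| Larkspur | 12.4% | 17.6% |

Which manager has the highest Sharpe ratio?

Thornfield

Thornfield: Sharpe ratio = (19.9% − 1.3%) / 24.0% = 0.775
Larkspur: Sharpe ratio = (12.4% − 1.3%) / 17.6% = 0.631
Highest: Thornfield (0.775).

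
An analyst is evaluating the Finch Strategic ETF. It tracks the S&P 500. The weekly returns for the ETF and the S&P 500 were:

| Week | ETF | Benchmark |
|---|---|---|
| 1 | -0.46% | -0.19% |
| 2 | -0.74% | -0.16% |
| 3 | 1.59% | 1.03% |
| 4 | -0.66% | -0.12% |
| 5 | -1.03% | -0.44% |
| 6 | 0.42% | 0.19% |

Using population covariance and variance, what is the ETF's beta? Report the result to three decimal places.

r̄p = -0.1467%,  r̄m = 0.0517%
Cov = Σ(rp − r̄p)(rm − r̄m) / 6 = 0.4169
Var(rm) = Σ(rm − r̄m)² / 6 = 0.2251
β = Cov / Var = 0.4169 / 0.2251 = 1.8521

1.852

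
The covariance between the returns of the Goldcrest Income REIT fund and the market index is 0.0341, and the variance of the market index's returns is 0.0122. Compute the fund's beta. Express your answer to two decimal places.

β = Cov(Rp, Rm) / Var(Rm) = 0.0341 / 0.0122 = 2.7951

2.80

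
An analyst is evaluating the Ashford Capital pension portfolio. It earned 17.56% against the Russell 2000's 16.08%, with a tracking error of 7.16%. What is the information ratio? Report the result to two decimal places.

IR = (Rp − Rb) / TE = (17.56% − 16.08%) / 7.16% = 1.48% / 7.16% = 0.2067

0.21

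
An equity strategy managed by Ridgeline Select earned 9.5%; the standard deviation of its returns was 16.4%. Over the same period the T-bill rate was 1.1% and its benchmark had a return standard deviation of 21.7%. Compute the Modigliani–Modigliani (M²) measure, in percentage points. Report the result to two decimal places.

Sharpe = (Rp − Rf) / σp = (9.5% − 1.1%) / 16.4% = 0.5122
M² = Rf + Sharpe × σm = 1.1% + 0.5122 × 21.7% = 12.2147%

12.21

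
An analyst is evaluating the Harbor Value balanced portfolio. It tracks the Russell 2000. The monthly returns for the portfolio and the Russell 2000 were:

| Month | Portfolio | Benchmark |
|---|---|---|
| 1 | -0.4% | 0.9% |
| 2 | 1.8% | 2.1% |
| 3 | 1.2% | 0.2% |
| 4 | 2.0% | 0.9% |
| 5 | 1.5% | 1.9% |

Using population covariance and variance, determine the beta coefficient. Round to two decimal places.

r̄p = 1.2200%,  r̄m = 1.2000%
Cov = Σ(rp − r̄p)(rm − r̄m) / 5 = 0.1980
Var(rm) = Σ(rm − r̄m)² / 5 = 0.4960
β = Cov / Var = 0.1980 / 0.4960 = 0.3992

0.40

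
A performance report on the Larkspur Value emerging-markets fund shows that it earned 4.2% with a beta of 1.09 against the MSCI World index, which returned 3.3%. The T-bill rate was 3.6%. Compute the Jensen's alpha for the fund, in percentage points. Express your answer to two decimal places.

0.93

CAPM expected return = Rf + β(Rm − Rf) = 3.6% + 1.09 × (3.3% − 3.6%) = 3.6 + 1.09 × -0.30 = 3.2730%
Jensen's α = Rp − E[R] = 4.2% − 3.2730% = 0.9270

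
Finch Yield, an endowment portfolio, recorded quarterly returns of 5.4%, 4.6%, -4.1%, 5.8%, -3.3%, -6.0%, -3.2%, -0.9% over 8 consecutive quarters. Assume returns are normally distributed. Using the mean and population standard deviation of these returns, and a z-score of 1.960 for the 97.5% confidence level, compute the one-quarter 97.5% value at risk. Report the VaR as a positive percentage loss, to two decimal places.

r̄ = (5.4 + 4.6 − 4.1 + 5.8 − 3.3 − 6 − 3.2 − 0.9) / 8 = -0.2125%
Population std dev = √[158.3488 / 8] = 4.4490%
VaR = −(r̄ − z·σ) = −(-0.2125 − 1.960 × 4.4490) = −(-8.9325) = 8.9325%

8.93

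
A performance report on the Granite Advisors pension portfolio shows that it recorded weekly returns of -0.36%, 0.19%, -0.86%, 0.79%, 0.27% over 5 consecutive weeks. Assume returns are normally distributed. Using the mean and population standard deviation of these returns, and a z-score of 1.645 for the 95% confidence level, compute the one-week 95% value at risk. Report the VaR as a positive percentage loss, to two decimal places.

r̄ = (-0.36 + 0.19 − 0.86 + 0.79 + 0.27) / 5 = 0.030 / 5 = 0.0060%
Population std dev = √[1.6021 / 5] = 0.5661%
VaR = −(r̄ − z·σ) = −(0.0060 − 1.645 × 0.5661) = −(-0.9252) = 0.9252%

0.93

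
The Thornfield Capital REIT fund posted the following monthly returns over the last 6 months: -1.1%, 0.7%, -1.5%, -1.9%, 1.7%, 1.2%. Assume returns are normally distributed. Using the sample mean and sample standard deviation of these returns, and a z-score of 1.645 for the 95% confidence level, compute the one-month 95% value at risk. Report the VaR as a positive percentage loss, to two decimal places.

r̄ = (-1.1 + 0.7 − 1.5 − 1.9 + 1.7 + 1.2) / 6 = -0.1500%
Sample std dev = √[11.7550 / 5] = 1.5333%
VaR = −(r̄ − z·σ) = −(-0.1500 − 1.645 × 1.5333) = −(-2.6723) = 2.6723%

2.67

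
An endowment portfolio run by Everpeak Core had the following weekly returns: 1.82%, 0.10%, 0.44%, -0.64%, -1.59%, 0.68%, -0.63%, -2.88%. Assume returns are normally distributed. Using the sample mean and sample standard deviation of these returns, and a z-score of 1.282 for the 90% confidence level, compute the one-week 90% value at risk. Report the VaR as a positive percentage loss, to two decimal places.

2.20

r̄ = (1.82 + 0.1 + 0.44 − 0.64 − 1.59 + 0.68 − 0.63 − 2.88) / 8 = -2.700 / 8 = -0.3375%
Σ(r − r̄)² = (1.82 − (-0.3375))² + (0.1 − (-0.3375))² + … = 14.6962
sample σ = √(14.6962 / 7) = √2.0995 = 1.4490%
VaR = −(r̄ − z·σ) = −(-0.3375 − 1.282 × 1.4490) = −(-2.1951) = 2.1951%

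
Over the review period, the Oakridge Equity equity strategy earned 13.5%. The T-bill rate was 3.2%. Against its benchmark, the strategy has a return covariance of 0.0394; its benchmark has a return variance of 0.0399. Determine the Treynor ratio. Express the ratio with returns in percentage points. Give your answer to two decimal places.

10.43

β = Cov / Var = 0.0394 / 0.0399 = 0.9875
Treynor = (Rp − Rf) / β = (13.5% − 3.2%) / 0.9875 = 10.30 / 0.9875 = 10.4304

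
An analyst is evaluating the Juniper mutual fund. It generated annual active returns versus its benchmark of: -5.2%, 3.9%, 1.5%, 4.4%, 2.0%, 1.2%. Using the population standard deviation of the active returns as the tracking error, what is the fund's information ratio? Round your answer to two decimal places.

r̄ = (-5.2 + 3.9 + 1.5 + 4.4 + 2 + 1.2) / 6 = 1.3000%
Population std dev = √[59.1600 / 6] = 3.1401%
IR = r̄ / tracking error = 1.3000 / 3.1401 = 0.4140

0.41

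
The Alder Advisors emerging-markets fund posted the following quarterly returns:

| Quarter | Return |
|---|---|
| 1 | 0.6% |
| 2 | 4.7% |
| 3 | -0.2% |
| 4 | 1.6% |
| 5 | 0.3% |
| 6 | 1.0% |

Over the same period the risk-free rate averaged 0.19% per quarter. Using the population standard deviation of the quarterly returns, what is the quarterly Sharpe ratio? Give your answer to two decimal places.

Mean return r̄ = 8.00 / 6 = 1.3333%
Σ(r − r̄)² = (0.6 − 1.3333)² + (4.7 − 1.3333)² + … = 15.4733
σ = √[15.4733 / 6] = 1.6059%
Sharpe = (r̄ − rf) / σ = (1.3333 − 0.19) / 1.6059 = 1.1433 / 1.6059 = 0.7119

0.71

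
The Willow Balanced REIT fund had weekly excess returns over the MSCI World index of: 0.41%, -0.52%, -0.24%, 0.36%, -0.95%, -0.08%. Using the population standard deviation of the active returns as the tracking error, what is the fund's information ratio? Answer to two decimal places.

-0.36

r̄ = (0.41 − 0.52 − 0.24 + 0.36 − 0.95 − 0.08) / 6 = -0.1700%
Population std dev = √[1.3612 / 6] = 0.4763%
IR = r̄ / tracking error = -0.1700 / 0.4763 = -0.3569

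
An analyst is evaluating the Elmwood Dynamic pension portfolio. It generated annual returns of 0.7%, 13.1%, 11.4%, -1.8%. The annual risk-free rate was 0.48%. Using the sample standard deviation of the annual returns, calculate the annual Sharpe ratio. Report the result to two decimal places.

0.72

r̄ = (0.7 + 13.1 + 11.4 − 1.8) / 4 = 5.8500%
Σ(r − r̄)² = (0.7 − 5.8500)² + (13.1 − 5.8500)² + (11.4 − 5.8500)² + … = 168.4100
sample σ = √(168.4100 / 3) = √56.1367 = 7.4924%
Sharpe = (r̄ − rf) / σ = (5.8500 − 0.48) / 7.4924 = 5.3700 / 7.4924 = 0.7167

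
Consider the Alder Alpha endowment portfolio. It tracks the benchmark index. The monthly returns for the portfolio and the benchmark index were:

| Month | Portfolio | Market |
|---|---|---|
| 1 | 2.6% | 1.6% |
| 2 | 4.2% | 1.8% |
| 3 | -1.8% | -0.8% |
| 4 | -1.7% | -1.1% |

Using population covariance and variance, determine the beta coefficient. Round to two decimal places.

1.95

r̄p = 0.8250%,  r̄m = 0.3750%
Cov = Σ(rp − r̄p)(rm − r̄m) / 4 = 3.4481
Var(rm) = Σ(rm − r̄m)² / 4 = 1.7719
β = Cov / Var = 3.4481 / 1.7719 = 1.9460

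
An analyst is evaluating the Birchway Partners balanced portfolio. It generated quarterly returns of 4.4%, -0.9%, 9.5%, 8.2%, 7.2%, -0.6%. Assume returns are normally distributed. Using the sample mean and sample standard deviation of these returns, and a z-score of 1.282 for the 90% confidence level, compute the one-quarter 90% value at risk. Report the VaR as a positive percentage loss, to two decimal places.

1.13

μ = (4.4 − 0.9 + 9.5 + 8.2 + 7.2 − 0.6) / 6 = 4.6333%
Sample std dev = √[101.0533 / 5] = 4.4956%
VaR = −(μ − z·σ) = −(4.6333 − 1.282 × 4.4956) = −(-1.1301) = 1.1301%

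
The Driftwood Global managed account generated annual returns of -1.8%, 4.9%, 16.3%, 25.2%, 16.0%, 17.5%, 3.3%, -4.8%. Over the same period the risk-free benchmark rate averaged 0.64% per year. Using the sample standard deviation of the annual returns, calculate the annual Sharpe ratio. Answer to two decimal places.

Mean return r̄ = 76.60 / 8 = 9.5750%
Σ(r − r̄)² = 790.7150; sample σ = √(790.7150/7) = 10.6282%
Sharpe = (r̄ − rf) / σ = (9.5750 − 0.64) / 10.6282 = 8.9350 / 10.6282 = 0.8407

0.84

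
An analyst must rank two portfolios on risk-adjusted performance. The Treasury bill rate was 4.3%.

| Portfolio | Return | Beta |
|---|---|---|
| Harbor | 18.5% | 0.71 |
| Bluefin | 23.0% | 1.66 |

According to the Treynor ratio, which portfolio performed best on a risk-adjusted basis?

Harbor

Harbor: Treynor = (18.5% − 4.3%) / 0.71 = 20.000
Bluefin: Treynor = (23.0% − 4.3%) / 1.66 = 11.265
Highest: Harbor (20.000).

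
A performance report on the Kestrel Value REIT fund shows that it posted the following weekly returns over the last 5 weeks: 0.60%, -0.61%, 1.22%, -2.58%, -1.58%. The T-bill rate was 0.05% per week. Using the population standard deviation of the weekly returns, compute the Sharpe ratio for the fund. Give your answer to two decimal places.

-0.46

r̄ = (0.6 − 0.61 + 1.22 − 2.58 − 1.58) / 5 = -2.950 / 5 = -0.5900%
Population σ = √[Σ(r − r̄)² / 5] = √[9.6328 / 5] = √1.9266 = 1.3880%
Sharpe = (r̄ − rf) / σ = (-0.5900 − 0.05) / 1.3880 = -0.6400 / 1.3880 = -0.4611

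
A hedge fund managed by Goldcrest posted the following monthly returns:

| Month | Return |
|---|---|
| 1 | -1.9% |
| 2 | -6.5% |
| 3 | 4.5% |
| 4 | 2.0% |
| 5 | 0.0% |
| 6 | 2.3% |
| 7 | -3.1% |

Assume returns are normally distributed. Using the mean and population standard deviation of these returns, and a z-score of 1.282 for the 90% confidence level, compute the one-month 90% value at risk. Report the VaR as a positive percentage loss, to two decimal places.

μ = (-1.9 − 6.5 + 4.5 + 2 + 0 + 2.3 − 3.1) / 7 = -2.70 / 7 = -0.3857%
Σ(r − μ)² = (-1.9 − (-0.3857))² + (-6.5 − (-0.3857))² + (4.5 − (-0.3857))² + … = 83.9686
population σ = √(83.9686 / 7) = √11.9955 = 3.4635%
VaR = −(μ − z·σ) = −(-0.3857 − 1.282 × 3.4635) = −(-4.8259) = 4.8259%

4.83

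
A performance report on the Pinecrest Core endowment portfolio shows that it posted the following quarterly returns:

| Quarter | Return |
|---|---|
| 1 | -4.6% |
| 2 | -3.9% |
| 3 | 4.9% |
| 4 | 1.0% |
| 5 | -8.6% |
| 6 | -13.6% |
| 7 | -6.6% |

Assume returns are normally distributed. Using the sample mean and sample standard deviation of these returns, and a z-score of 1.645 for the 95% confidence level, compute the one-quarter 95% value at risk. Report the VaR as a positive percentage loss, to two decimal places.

14.51

r̄ = (-4.6 − 3.9 + 4.9 + 1 − 8.6 − 13.6 − 6.6) / 7 = -31.40 / 7 = -4.4857%
Sample std dev = √[223.0086 / 6] = 6.0966%
VaR = −(r̄ − z·σ) = −(-4.4857 − 1.645 × 6.0966) = −(-14.5146) = 14.5146%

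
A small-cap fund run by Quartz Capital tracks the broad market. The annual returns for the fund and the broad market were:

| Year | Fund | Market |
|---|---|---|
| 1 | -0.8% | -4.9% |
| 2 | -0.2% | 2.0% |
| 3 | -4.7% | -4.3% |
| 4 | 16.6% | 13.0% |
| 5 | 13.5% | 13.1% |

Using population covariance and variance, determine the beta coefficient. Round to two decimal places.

r̄p = 4.8800%,  r̄m = 3.7800%
Cov = Σ(rp − r̄p)(rm − r̄m) / 5 = 64.8296
Var(rm) = Σ(rm − r̄m)² / 5 = 63.1336
β = Cov / Var = 64.8296 / 63.1336 = 1.0269

1.03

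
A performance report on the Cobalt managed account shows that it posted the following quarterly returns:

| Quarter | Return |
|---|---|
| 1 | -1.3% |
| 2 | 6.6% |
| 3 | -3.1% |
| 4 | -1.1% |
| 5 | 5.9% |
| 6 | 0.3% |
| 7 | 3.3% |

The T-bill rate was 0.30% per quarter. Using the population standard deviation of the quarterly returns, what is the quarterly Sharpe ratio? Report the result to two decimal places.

0.35

r̄ = (-1.3 + 6.6 − 3.1 − 1.1 + 5.9 + 0.3 + 3.3) / 7 = 10.60 / 7 = 1.5143%
Population σ = √[Σ(r − r̄)² / 7] = √[85.8086 / 7] = √12.2584 = 3.5012%
Sharpe = (r̄ − rf) / σ = (1.5143 − 0.3) / 3.5012 = 1.2143 / 3.5012 = 0.3468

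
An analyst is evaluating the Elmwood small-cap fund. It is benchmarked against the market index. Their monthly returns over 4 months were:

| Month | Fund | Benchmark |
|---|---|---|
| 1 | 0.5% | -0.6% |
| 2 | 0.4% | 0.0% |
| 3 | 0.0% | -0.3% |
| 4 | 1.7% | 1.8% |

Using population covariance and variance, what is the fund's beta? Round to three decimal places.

r̄p = 0.6500%,  r̄m = 0.2250%
Cov = Σ(rp − r̄p)(rm − r̄m) / 4 = 0.5438
Var(rm) = Σ(rm − r̄m)² / 4 = 0.8719
β = Cov / Var = 0.5438 / 0.8719 = 0.6237

0.624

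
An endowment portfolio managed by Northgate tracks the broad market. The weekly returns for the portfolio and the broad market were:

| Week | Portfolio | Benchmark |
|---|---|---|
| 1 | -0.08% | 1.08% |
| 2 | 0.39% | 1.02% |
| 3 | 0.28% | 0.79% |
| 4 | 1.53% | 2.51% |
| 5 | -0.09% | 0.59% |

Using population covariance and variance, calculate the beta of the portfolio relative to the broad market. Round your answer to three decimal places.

0.820

r̄p = 0.4060%,  r̄m = 1.1980%
Cov = Σ(rp − r̄p)(rm − r̄m) / 5 = 0.3776
Var(rm) = Σ(rm − r̄m)² / 5 = 0.4606
β = Cov / Var = 0.3776 / 0.4606 = 0.8198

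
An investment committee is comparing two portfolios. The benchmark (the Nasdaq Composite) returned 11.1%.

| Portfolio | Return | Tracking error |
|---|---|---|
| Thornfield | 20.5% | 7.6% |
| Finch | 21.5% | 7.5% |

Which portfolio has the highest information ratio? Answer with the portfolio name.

Thornfield: IR = (20.5% − 11.1%) / 7.6% = 1.237
Finch: IR = (21.5% − 11.1%) / 7.5% = 1.387
Highest: Finch (1.387).

Finch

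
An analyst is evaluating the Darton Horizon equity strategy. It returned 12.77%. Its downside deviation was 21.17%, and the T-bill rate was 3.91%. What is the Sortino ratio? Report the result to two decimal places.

0.42

Sortino = (Rp − Rf) / σd = (12.77% − 3.91%) / 21.17% = 8.86% / 21.17% = 0.4185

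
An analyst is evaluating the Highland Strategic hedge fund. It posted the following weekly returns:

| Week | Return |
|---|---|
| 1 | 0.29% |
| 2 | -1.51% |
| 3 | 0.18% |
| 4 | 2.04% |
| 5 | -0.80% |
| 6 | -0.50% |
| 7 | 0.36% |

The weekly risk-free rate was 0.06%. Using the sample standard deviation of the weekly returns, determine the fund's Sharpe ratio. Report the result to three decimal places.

-0.046

Mean return r̄ = 0.060 / 7 = 0.0086%
Σ(r − r̄)² = (0.29 − 0.0086)² + (-1.51 − 0.0086)² + … = 7.5773
σ = √[7.5773 / 6] = 1.1238%
Sharpe = (r̄ − rf) / σ = (0.0086 − 0.06) / 1.1238 = -0.0514 / 1.1238 = -0.0457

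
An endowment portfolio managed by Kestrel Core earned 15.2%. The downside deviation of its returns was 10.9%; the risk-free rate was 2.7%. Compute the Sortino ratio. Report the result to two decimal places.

1.15

Sortino = (Rp − Rf) / σd = (15.2% − 2.7%) / 10.9% = 12.50% / 10.9% = 1.1468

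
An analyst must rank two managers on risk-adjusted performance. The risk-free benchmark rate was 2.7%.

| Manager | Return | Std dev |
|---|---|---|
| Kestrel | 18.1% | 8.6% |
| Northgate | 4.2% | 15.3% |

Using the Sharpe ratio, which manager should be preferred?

Kestrel

Kestrel: Sharpe ratio = (18.1% − 2.7%) / 8.6% = 1.791
Northgate: Sharpe ratio = (4.2% − 2.7%) / 15.3% = 0.098
Highest: Kestrel (1.791).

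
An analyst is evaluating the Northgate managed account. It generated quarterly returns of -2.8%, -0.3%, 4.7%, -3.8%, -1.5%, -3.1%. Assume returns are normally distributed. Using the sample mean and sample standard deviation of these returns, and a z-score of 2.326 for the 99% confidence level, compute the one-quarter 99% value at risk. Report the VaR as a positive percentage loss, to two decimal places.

r̄ = (-2.8 − 0.3 + 4.7 − 3.8 − 1.5 − 3.1) / 6 = -6.80 / 6 = -1.1333%
Sample std dev = √[48.6133 / 5] = 3.1181%
VaR = −(r̄ − z·σ) = −(-1.1333 − 2.326 × 3.1181) = −(-8.3860) = 8.3860%

8.39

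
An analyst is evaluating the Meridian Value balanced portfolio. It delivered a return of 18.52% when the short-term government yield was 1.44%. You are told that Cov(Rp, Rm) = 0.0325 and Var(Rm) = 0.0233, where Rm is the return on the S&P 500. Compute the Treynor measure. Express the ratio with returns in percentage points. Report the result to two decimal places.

12.25

β = Cov / Var = 0.0325 / 0.0233 = 1.3948
Treynor = (Rp − Rf) / β = (18.52% − 1.44%) / 1.3948 = 17.08 / 1.3948 = 12.2455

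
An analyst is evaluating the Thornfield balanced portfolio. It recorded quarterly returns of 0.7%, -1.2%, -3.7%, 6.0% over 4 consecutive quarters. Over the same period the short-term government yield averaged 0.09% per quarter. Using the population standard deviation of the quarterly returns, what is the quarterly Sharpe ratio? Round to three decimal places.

r̄ = (0.7 − 1.2 − 3.7 + 6) / 4 = 1.80 / 4 = 0.4500%
Σ(r − r̄)² = (0.7 − 0.4500)² + (-1.2 − 0.4500)² + … = 50.8100
σ = √[50.8100 / 4] = 3.5641%
Sharpe = (r̄ − rf) / σ = (0.4500 − 0.09) / 3.5641 = 0.3600 / 3.5641 = 0.1010

0.101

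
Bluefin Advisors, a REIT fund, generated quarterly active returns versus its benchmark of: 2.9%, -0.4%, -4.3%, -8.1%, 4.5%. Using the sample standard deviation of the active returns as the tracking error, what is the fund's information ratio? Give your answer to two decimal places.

-0.21

μ = (2.9 − 0.4 − 4.3 − 8.1 + 4.5) / 5 = -5.40 / 5 = -1.0800%
Σ(r − μ)² = (2.9 − (-1.0800))² + (-0.4 − (-1.0800))² + … = 107.0880
sample σ = √(107.0880 / 4) = √26.7720 = 5.1742%
IR = μ / tracking error = -1.0800 / 5.1742 = -0.2087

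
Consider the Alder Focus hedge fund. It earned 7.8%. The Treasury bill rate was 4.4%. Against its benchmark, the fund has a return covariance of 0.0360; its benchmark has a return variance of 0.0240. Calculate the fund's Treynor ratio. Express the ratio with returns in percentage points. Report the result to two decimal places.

β = Cov / Var = 0.0360 / 0.0240 = 1.5000
Treynor = (Rp − Rf) / β = (7.8% − 4.4%) / 1.5000 = 3.40 / 1.5000 = 2.2667

2.27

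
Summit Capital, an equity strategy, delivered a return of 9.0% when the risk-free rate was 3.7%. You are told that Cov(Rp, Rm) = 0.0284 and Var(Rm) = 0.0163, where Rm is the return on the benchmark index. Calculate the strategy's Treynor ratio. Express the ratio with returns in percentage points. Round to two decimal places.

β = Cov / Var = 0.0284 / 0.0163 = 1.7423
Treynor = (Rp − Rf) / β = (9.0% − 3.7%) / 1.7423 = 5.30 / 1.7423 = 3.0420

3.04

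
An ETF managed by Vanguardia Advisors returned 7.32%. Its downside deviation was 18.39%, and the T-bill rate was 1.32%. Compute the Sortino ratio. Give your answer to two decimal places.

Sortino = (Rp − Rf) / σd = (7.32% − 1.32%) / 18.39% = 6.00% / 18.39% = 0.3263

0.33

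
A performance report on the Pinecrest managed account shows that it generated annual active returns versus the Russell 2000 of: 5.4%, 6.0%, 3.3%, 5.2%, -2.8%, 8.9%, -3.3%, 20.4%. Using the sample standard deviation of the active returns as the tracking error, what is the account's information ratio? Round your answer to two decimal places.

μ = (5.4 + 6 + 3.3 + 5.2 − 2.8 + 8.9 − 3.3 + 20.4) / 8 = 43.10 / 8 = 5.3875%
Σ(r − μ)² = (5.4 − 5.3875)² + (6 − 5.3875)² + … = 384.9888
sample σ = √(384.9888 / 7) = √54.9984 = 7.4161%
IR = μ / tracking error = 5.3875 / 7.4161 = 0.7265

0.73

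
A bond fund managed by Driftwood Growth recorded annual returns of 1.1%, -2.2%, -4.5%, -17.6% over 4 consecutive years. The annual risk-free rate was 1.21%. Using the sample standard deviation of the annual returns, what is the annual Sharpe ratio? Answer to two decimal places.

r̄ = (1.1 − 2.2 − 4.5 − 17.6) / 4 = -5.8000%
Σ(r − r̄)² = 201.5000; sample σ = √(201.5000/3) = 8.1955%
Sharpe = (r̄ − rf) / σ = (-5.8000 − 1.21) / 8.1955 = -7.0100 / 8.1955 = -0.8553

-0.86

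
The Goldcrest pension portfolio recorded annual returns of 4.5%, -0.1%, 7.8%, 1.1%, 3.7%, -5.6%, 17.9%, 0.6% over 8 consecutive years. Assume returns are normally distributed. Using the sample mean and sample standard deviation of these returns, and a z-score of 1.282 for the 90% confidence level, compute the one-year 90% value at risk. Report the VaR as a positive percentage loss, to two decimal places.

Mean return μ = 29.90 / 8 = 3.7375%
Sample σ = √[Σ(r − μ)² / 7] = √[336.3788 / 7] = √48.0541 = 6.9321%
VaR = −(μ − z·σ) = −(3.7375 − 1.282 × 6.9321) = −(-5.1495) = 5.1495%

5.15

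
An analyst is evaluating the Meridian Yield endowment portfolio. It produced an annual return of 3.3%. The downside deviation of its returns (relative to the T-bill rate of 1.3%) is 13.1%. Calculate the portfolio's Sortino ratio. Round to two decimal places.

0.15

Sortino = (Rp − Rf) / σd = (3.3% − 1.3%) / 13.1% = 2.00% / 13.1% = 0.1527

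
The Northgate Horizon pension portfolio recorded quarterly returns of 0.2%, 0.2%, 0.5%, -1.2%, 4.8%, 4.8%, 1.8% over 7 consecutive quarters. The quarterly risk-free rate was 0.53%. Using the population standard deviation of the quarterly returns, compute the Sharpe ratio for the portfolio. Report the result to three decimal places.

0.483

r̄ = (0.2 + 0.2 + 0.5 − 1.2 + 4.8 + 4.8 + 1.8) / 7 = 1.5857%
Σ(r − r̄)² = 33.4886; population σ = √(33.4886/7) = 2.1873%
Sharpe = (r̄ − rf) / σ = (1.5857 − 0.53) / 2.1873 = 1.0557 / 2.1873 = 0.4826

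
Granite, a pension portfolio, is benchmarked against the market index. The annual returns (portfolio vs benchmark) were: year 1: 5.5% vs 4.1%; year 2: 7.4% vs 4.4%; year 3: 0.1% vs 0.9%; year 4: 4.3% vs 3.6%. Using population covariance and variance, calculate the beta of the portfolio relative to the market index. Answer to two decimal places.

r̄p = 4.3250%,  r̄m = 3.2500%
Cov = Σ(rp − r̄p)(rm − r̄m) / 4 = 3.6138
Var(rm) = Σ(rm − r̄m)² / 4 = 1.9225
β = Cov / Var = 3.6138 / 1.9225 = 1.8797

1.88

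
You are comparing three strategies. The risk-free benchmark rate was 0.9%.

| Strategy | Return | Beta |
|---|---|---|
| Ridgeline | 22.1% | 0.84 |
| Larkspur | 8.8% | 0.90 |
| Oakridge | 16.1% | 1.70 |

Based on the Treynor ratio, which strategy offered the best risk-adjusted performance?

Ridgeline

Ridgeline: Treynor = (22.1% − 0.9%) / 0.84 = 25.238
Larkspur: Treynor = (8.8% − 0.9%) / 0.90 = 8.778
Oakridge: Treynor = (16.1% − 0.9%) / 1.70 = 8.941
Highest: Ridgeline (25.238).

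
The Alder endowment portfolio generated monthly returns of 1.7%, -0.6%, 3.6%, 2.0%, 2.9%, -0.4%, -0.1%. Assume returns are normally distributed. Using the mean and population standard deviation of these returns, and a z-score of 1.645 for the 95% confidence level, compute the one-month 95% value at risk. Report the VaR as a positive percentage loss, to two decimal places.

μ = (1.7 − 0.6 + 3.6 + 2 + 2.9 − 0.4 − 0.1) / 7 = 9.10 / 7 = 1.3000%
Population std dev = √[16.9600 / 7] = 1.5566%
VaR = −(μ − z·σ) = −(1.3000 − 1.645 × 1.5566) = −(-1.2606) = 1.2606%

1.26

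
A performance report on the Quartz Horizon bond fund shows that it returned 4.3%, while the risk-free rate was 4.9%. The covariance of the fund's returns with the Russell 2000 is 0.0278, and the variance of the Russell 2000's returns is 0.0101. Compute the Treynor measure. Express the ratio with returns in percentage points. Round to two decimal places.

β = Cov / Var = 0.0278 / 0.0101 = 2.7525
Treynor = (Rp − Rf) / β = (4.3% − 4.9%) / 2.7525 = -0.60 / 2.7525 = -0.2180

-0.22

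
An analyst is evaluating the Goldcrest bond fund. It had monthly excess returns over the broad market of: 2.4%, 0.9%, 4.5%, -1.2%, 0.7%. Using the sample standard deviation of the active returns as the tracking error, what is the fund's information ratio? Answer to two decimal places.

r̄ = (2.4 + 0.9 + 4.5 − 1.2 + 0.7) / 5 = 1.4600%
Σ(r − r̄)² = 18.0920; sample σ = √(18.0920/4) = 2.1267%
IR = r̄ / tracking error = 1.4600 / 2.1267 = 0.6865

0.69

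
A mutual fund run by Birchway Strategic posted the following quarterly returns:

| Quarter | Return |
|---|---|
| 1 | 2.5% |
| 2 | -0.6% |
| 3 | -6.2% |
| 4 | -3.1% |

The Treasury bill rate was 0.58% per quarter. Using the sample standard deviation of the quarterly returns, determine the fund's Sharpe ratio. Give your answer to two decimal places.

r̄ = (2.5 − 0.6 − 6.2 − 3.1) / 4 = -1.8500%
Σ(r − r̄)² = (2.5 − (-1.8500))² + (-0.6 − (-1.8500))² + (-6.2 − (-1.8500))² + … = 40.9700
sample σ = √(40.9700 / 3) = √13.6567 = 3.6955%
Sharpe = (r̄ − rf) / σ = (-1.8500 − 0.58) / 3.6955 = -2.4300 / 3.6955 = -0.6576

-0.66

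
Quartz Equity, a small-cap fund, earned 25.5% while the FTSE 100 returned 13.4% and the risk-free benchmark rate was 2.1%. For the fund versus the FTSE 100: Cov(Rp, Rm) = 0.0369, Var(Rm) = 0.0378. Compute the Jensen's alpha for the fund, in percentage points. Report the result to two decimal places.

12.37

β = Cov / Var = 0.0369 / 0.0378 = 0.9762
E[R] = Rf + β(Rm − Rf) = 2.1% + 0.9762 × (13.4% − 2.1%) = 13.1311%
α = Rp − E[R] = 25.5% − 13.1311% = 12.3689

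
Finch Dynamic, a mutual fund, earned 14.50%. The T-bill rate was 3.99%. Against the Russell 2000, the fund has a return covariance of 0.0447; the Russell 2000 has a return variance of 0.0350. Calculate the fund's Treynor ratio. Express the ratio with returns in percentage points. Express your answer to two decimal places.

8.23

β = Cov / Var = 0.0447 / 0.0350 = 1.2771
Treynor = (Rp − Rf) / β = (14.50% − 3.99%) / 1.2771 = 10.51 / 1.2771 = 8.2296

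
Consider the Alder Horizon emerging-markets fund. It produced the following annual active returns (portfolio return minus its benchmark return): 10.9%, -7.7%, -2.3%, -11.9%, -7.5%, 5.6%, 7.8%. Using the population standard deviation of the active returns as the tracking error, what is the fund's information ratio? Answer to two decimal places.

r̄ = (10.9 − 7.7 − 2.3 − 11.9 − 7.5 + 5.6 + 7.8) / 7 = -0.7286%
Population σ = √[Σ(r − r̄)² / 7] = √[469.7343 / 7] = √67.1049 = 8.1918%
IR = r̄ / tracking error = -0.7286 / 8.1918 = -0.0889

-0.09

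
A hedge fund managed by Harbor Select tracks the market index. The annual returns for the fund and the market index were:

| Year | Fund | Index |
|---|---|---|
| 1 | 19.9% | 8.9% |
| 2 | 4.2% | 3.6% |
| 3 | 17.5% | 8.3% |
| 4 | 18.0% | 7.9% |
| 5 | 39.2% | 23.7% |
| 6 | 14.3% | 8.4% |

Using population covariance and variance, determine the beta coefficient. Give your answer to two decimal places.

r̄p = 18.8500%,  r̄m = 10.1333%
Cov = Σ(rp − r̄p)(rm − r̄m) / 6 = 63.7933
Var(rm) = Σ(rm − r̄m)² / 6 = 39.9356
β = Cov / Var = 63.7933 / 39.9356 = 1.5974

1.60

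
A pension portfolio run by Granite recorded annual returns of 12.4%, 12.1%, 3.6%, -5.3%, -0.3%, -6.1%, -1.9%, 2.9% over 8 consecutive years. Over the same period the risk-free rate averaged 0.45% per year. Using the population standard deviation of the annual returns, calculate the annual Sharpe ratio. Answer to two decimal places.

μ = (12.4 + 12.1 + 3.6 − 5.3 − 0.3 − 6.1 − 1.9 + 2.9) / 8 = 2.1750%
Σ(r − μ)² = (12.4 − 2.1750)² + (12.1 − 2.1750)² + (3.6 − 2.1750)² + … = 352.6950
population σ = √(352.6950 / 8) = √44.0869 = 6.6398%
Sharpe = (μ − rf) / σ = (2.1750 − 0.45) / 6.6398 = 1.7250 / 6.6398 = 0.2598

0.26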